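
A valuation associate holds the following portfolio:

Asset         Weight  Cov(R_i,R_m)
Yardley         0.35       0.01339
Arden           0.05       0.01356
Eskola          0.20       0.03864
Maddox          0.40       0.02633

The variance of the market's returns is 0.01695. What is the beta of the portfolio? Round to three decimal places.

β_Yardley = 0.01339 / 0.01695 = 0.7900
β_Arden = 0.01356 / 0.01695 = 0.8000
β_Eskola = 0.03864 / 0.01695 = 2.2796
β_Maddox = 0.02633 / 0.01695 = 1.5534
β_P = Σ w_i β_i = 0.35×0.7900 + 0.05×0.8000 + 0.20×2.2796 + 0.40×1.5534 = 1.3938

1.394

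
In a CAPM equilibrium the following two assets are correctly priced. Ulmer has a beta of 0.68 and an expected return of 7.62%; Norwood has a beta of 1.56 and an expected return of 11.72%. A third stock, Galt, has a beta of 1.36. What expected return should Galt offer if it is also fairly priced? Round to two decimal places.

10.79%

MRP (SML slope) = (11.72% − 7.62%) / (1.56 − 0.68) = 4.10% / 0.88 = 4.6591%
R_f (intercept) = 7.62% − 0.68 × 4.6591% = 4.4518%
E(R_Galt) = R_f + β × MRP = 4.4518% + 1.36 × 4.6591% = 10.79%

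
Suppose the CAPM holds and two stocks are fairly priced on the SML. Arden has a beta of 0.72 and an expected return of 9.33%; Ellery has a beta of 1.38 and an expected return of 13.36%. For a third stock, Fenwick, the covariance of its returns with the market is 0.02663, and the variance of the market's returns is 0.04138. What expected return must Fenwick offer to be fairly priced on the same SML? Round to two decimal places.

MRP = (13.36% − 9.33%) / (1.38 − 0.72) = 6.1061%
R_f = 9.33% − 0.72 × 6.1061% = 4.9336%
β_Fenwick = Cov / Var(R_m) = 0.02663 / 0.04138 = 0.6435
E(R_Fenwick) = R_f + β × MRP = 4.9336% + 0.6435 × 6.1061% = 8.86%

8.86%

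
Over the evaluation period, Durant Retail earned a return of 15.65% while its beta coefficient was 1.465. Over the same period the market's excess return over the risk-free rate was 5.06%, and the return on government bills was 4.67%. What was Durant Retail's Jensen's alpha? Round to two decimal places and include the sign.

CAPM benchmark = R_f + β(R_m − R_f) = 4.67% + 1.465 × 5.06% = 12.08290%
α = actual − benchmark = 15.65% − 12.08290% = +3.57%

+3.57%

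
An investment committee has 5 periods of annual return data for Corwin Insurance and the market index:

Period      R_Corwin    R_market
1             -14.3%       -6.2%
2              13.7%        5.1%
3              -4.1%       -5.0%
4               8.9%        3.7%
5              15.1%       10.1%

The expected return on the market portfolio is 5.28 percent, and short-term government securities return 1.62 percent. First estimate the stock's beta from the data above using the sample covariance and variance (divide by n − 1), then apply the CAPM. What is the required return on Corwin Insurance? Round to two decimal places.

7.96%

Mean R_i = (-14.3 + 13.7 − 4.1 + 8.9 + 15.1) / 5 = 3.8600%
Mean R_m = (-6.2 + 5.1 − 5.0 + 3.7 + 10.1) / 5 = 1.5400%
Σ(R_i − R̄_i)(R_m − R̄_m) = 334.7480  ⇒  Cov = 334.7480 / 4 = 83.6870
Σ(R_m − R̄_m)² = 193.2920  ⇒  Var(R_m) = 193.2920 / 4 = 48.3230
β = Cov / Var(R_m) = 83.6870 / 48.3230 = 1.7318
MRP = 5.28% − 1.62% = 3.66%
E(R) = R_f + β × MRP = 1.62% + 1.7318 × 3.66% = 7.96%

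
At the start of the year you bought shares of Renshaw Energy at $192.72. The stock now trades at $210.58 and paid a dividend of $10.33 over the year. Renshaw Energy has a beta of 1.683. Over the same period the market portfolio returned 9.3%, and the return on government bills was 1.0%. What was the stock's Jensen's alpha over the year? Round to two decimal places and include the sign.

Realised HPR = (P1 + D1 − P0) / P0 = (210.58 + 10.33 − 192.72) / 192.72 = 28.19 / 192.72 = 14.6274%
MRP = 9.3% − 1.0% = 8.30%
CAPM required = R_f + β·MRP = 1.0% + 1.683 × 8.3% = 14.9689%
α = realised − required = 14.6274% − 14.9689% = -0.34%

-0.34%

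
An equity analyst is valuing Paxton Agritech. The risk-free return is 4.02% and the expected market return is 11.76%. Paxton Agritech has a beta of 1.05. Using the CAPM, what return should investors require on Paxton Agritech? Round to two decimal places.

12.15%

Market risk premium = E(R_m) − R_f = 11.76% − 4.02% = 7.74%
E(R) = R_f + β × MRP = 4.02% + 1.05 × 7.74% = 12.15%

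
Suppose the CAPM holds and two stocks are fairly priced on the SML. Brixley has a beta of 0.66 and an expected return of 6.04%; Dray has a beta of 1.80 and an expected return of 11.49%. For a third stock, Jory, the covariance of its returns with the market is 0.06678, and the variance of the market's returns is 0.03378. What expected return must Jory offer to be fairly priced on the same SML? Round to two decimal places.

12.34%

MRP = (11.49% − 6.04%) / (1.80 − 0.66) = 4.7807%
R_f = 6.04% − 0.66 × 4.7807% = 2.8847%
β_Jory = Cov / Var(R_m) = 0.06678 / 0.03378 = 1.9769
E(R_Jory) = R_f + β × MRP = 2.8847% + 1.9769 × 4.7807% = 12.34%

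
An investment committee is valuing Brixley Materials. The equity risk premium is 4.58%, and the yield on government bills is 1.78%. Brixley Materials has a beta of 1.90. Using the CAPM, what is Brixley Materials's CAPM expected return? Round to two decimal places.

10.48%

E(R) = R_f + β × MRP = 1.78% + 1.90 × 4.58% = 10.48%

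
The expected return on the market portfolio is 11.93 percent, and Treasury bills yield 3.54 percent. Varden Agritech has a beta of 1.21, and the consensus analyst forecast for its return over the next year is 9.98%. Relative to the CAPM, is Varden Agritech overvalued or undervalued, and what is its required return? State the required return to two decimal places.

Overvalued; required return 13.69%

MRP = 11.93% − 3.54% = 8.39%
Required return = R_f + β·MRP = 3.54% + 1.21 × 8.39% = 13.69%
Forecast 9.98% < required 13.69% → the stock plots below the SML → overvalued.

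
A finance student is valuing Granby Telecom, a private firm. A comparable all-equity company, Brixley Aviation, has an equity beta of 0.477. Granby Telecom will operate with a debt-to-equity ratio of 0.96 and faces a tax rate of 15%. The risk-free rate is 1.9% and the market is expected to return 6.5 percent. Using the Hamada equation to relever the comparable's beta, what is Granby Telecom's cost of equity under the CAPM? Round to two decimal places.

β_L = β_U × [1 + (1 − t)(D/E)] = 0.477 × [1 + (1 − 0.15) × 0.96]
    = 0.477 × [1 + 0.85 × 0.96] = 0.477 × 1.8160 = 0.8662
MRP = 6.5% − 1.9% = 4.60%
E(R) = R_f + β_L × MRP = 1.9% + 0.8662 × 4.6% = 5.88%

5.88%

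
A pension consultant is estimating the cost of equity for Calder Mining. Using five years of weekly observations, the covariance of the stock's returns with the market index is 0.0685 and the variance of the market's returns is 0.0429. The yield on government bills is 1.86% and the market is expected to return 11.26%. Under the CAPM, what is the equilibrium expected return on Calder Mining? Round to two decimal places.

β = Cov(R_i, R_m) / Var(R_m) = 0.0685 / 0.0429 = 1.5967
MRP = 11.26% − 1.86% = 9.40%
E(R) = R_f + β × MRP = 1.86% + 1.5967 × 9.40% = 16.87%

16.87%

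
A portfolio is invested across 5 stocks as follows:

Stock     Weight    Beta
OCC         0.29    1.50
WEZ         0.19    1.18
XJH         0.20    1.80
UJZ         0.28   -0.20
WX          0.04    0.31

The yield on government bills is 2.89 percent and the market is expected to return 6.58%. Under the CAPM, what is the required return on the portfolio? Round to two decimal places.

6.49%

β_P = Σ w_i β_i = 0.29×1.50 + 0.19×1.18 + 0.20×1.80 + 0.28×-0.20 + 0.04×0.31 = 0.9756
MRP = 6.58% − 2.89% = 3.69%
E(R_P) = R_f + β_P × MRP = 2.89% + 0.9756 × 3.69% = 6.49%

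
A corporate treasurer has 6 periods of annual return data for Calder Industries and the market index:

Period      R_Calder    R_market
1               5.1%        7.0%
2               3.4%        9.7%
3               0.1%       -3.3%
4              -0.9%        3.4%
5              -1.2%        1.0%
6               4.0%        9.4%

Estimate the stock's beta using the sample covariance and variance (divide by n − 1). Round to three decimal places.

Mean R_i = (5.1 + 3.4 + 0.1 − 0.9 − 1.2 + 4.0) / 6 = 1.7500%
Mean R_m = (7.0 + 9.7 − 3.3 + 3.4 + 1.0 + 9.4) / 6 = 4.5333%
Σ(R_i − R̄_i)(R_m − R̄_m) = 54.0900  ⇒  Cov = 54.0900 / 5 = 10.8180
Σ(R_m − R̄_m)² = 131.5933  ⇒  Var(R_m) = 131.5933 / 5 = 26.3187
β = Cov / Var(R_m) = 10.8180 / 26.3187 = 0.4110

0.411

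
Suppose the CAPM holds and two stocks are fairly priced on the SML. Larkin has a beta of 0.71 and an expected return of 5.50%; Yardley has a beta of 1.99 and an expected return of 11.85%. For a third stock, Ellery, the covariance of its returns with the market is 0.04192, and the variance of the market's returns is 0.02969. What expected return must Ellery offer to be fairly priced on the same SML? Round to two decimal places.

MRP = (11.85% − 5.50%) / (1.99 − 0.71) = 4.9609%
R_f = 5.50% − 0.71 × 4.9609% = 1.9778%
β_Ellery = Cov / Var(R_m) = 0.04192 / 0.02969 = 1.4119
E(R_Ellery) = R_f + β × MRP = 1.9778% + 1.4119 × 4.9609% = 8.98%

8.98%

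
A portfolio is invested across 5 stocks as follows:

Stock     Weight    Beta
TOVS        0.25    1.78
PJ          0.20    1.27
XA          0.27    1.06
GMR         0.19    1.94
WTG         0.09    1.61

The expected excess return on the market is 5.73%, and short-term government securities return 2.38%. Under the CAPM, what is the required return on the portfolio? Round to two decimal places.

10.97%

β_P = Σ w_i β_i = 0.25×1.78 + 0.20×1.27 + 0.27×1.06 + 0.19×1.94 + 0.09×1.61 = 1.4987
E(R_P) = R_f + β_P × MRP = 2.38% + 1.4987 × 5.73% = 10.97%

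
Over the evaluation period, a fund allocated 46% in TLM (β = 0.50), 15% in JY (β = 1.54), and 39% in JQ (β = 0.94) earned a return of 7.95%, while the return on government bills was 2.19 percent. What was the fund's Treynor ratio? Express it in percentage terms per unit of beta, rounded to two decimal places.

β_P = 0.46×0.50 + 0.15×1.54 + 0.39×0.94 = 0.8276
Treynor = (R_P − R_f) / β_P = (7.95% − 2.19%) / 0.8276 = 5.76% / 0.8276 = 6.96%

6.96%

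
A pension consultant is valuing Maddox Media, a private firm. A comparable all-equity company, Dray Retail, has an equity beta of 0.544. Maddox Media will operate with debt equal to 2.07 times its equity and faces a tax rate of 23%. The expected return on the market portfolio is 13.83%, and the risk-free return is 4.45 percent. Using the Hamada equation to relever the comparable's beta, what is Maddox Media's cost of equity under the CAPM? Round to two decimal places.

β_L = β_U × [1 + (1 − t)(D/E)] = 0.544 × [1 + (1 − 0.23) × 2.07]
    = 0.544 × [1 + 0.77 × 2.07] = 0.544 × 2.5939 = 1.4111
MRP = 13.83% − 4.45% = 9.38%
E(R) = R_f + β_L × MRP = 4.45% + 1.4111 × 9.38% = 17.69%

17.69%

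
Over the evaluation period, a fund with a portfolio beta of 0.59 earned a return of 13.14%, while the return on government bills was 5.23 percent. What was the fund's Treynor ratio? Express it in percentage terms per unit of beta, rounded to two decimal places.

Treynor = (R_P − R_f) / β_P = (13.14% − 5.23%) / 0.5900 = 7.91% / 0.5900 = 13.41%

13.41%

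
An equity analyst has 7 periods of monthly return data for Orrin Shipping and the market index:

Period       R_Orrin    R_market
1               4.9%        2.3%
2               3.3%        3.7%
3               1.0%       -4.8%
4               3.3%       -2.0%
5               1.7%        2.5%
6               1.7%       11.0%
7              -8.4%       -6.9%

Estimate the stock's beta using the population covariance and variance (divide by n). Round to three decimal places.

Mean R_i = (4.9 + 3.3 + 1.0 + 3.3 + 1.7 + 1.7 − 8.4) / 7 = 1.0714%
Mean R_m = (2.3 + 3.7 − 4.8 − 2.0 + 2.5 + 11.0 − 6.9) / 7 = 0.8286%
Σ(R_i − R̄_i)(R_m − R̄_m) = 86.7757  ⇒  Cov = 86.7757 / 7 = 12.3965
Σ(R_m − R̄_m)² = 216.0743  ⇒  Var(R_m) = 216.0743 / 7 = 30.8678
β = Cov / Var(R_m) = 12.3965 / 30.8678 = 0.4016

0.402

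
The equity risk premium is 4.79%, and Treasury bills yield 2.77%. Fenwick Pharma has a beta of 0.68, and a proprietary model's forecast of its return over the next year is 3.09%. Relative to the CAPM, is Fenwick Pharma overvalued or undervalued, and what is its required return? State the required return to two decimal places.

Required return = R_f + β·MRP = 2.77% + 0.68 × 4.79% = 6.03%
Forecast 3.09% < required 6.03% → the stock plots below the SML → overvalued.

Overvalued; required return 6.03%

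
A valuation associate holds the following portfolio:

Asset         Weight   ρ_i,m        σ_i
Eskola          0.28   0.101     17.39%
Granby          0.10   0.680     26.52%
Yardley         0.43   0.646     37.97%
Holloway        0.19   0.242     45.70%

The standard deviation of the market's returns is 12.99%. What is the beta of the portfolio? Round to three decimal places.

1.150

β_Eskola = 0.101 × 17.39% / 12.99% = 0.1352
β_Granby = 0.680 × 26.52% / 12.99% = 1.3883
β_Yardley = 0.646 × 37.97% / 12.99% = 1.8883
β_Holloway = 0.242 × 45.70% / 12.99% = 0.8514
β_P = Σ w_i β_i = 0.28×0.1352 + 0.10×1.3883 + 0.43×1.8883 + 0.19×0.8514 = 1.1504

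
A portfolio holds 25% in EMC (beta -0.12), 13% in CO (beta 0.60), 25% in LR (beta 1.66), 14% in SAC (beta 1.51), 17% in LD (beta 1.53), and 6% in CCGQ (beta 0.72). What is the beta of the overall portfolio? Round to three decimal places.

0.978

β_P = Σ w_i β_i = 0.25×-0.12 + 0.13×0.60 + 0.25×1.66 + 0.14×1.51 + 0.17×1.53 + 0.06×0.72 = 0.9777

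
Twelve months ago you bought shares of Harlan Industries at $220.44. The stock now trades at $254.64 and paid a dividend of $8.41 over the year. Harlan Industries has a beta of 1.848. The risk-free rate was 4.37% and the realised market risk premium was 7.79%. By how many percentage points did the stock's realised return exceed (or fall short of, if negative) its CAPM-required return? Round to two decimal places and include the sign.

+0.56%

Realised HPR = (P1 + D1 − P0) / P0 = (254.64 + 8.41 − 220.44) / 220.44 = 42.61 / 220.44 = 19.3295%
CAPM required = R_f + β·MRP = 4.37% + 1.848 × 7.79% = 18.76592%
α = realised − required = 19.3295% − 18.76592% = +0.56%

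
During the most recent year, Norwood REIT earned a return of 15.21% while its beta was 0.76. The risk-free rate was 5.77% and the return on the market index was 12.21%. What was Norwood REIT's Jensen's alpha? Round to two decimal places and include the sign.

+4.55%

Market excess return = 12.21% − 5.77% = 6.44%
CAPM benchmark = R_f + β(R_m − R_f) = 5.77% + 0.76 × 6.44% = 10.6644%
α = actual − benchmark = 15.21% − 10.6644% = +4.55%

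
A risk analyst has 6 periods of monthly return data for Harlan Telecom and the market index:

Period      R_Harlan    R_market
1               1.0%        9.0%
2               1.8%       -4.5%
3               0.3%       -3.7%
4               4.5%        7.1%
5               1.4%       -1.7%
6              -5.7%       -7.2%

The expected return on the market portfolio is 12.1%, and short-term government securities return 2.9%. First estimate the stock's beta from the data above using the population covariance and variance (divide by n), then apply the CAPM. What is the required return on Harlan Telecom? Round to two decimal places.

Mean R_i = (1.0 + 1.8 + 0.3 + 4.5 + 1.4 − 5.7) / 6 = 0.5500%
Mean R_m = (9.0 − 4.5 − 3.7 + 7.1 − 1.7 − 7.2) / 6 = -0.1667%
Σ(R_i − R̄_i)(R_m − R̄_m) = 70.9500  ⇒  Cov = 70.9500 / 6 = 11.8250
Σ(R_m − R̄_m)² = 219.9133  ⇒  Var(R_m) = 219.9133 / 6 = 36.6522
β = Cov / Var(R_m) = 11.8250 / 36.6522 = 0.3226
MRP = 12.1% − 2.9% = 9.20%
E(R) = R_f + β × MRP = 2.9% + 0.3226 × 9.2% = 5.87%

5.87%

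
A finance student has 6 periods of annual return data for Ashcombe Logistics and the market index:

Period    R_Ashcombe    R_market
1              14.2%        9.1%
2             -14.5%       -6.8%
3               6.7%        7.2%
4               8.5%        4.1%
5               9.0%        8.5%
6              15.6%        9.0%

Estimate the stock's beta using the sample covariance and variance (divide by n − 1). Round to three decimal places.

1.703

Mean R_i = (14.2 − 14.5 + 6.7 + 8.5 + 9.0 + 15.6) / 6 = 6.5833%
Mean R_m = (9.1 − 6.8 + 7.2 + 4.1 + 8.5 + 9.0) / 6 = 5.1833%
Σ(R_i − R̄_i)(R_m − R̄_m) = 323.0683  ⇒  Cov = 323.0683 / 5 = 64.6137
Σ(R_m − R̄_m)² = 189.7483  ⇒  Var(R_m) = 189.7483 / 5 = 37.9497
β = Cov / Var(R_m) = 64.6137 / 37.9497 = 1.7026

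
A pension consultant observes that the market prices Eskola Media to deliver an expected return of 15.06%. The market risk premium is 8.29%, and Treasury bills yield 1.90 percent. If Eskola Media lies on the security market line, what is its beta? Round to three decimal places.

β = (E(R) − R_f) / MRP = (15.06% − 1.90%) / 8.29% = 13.16% / 8.29% = 1.587

1.587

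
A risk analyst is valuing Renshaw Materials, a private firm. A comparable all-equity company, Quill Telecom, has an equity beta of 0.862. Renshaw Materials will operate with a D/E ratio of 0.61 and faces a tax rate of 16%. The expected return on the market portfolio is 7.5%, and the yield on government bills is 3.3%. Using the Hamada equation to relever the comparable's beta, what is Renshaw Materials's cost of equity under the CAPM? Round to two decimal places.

β_L = β_U × [1 + (1 − t)(D/E)] = 0.862 × [1 + (1 − 0.16) × 0.61]
    = 0.862 × [1 + 0.84 × 0.61] = 0.862 × 1.5124 = 1.3037
MRP = 7.5% − 3.3% = 4.20%
E(R) = R_f + β_L × MRP = 3.3% + 1.3037 × 4.2% = 8.78%

8.78%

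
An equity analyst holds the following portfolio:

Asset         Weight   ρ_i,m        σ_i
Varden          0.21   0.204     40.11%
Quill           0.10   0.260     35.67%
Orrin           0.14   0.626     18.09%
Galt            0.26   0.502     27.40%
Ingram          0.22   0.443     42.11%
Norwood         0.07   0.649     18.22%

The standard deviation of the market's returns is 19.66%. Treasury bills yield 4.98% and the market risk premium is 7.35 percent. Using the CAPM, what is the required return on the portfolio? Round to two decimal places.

β_Varden = 0.204 × 40.11% / 19.66% = 0.4162
β_Quill = 0.260 × 35.67% / 19.66% = 0.4717
β_Orrin = 0.626 × 18.09% / 19.66% = 0.5760
β_Galt = 0.502 × 27.40% / 19.66% = 0.6996
β_Ingram = 0.443 × 42.11% / 19.66% = 0.9489
β_Norwood = 0.649 × 18.22% / 19.66% = 0.6015
β_P = Σ w_i β_i = 0.21×0.4162 + 0.10×0.4717 + 0.14×0.5760 + 0.26×0.6996 + 0.22×0.9489 + 0.07×0.6015 = 0.6480
E(R_P) = R_f + β_P × MRP = 4.98% + 0.6480 × 7.35% = 9.74%

9.74%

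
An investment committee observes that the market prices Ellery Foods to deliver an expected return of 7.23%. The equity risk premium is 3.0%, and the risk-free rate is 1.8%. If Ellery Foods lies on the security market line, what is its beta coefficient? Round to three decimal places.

β = (E(R) − R_f) / MRP = (7.23% − 1.8%) / 3.0% = 5.43% / 3.0% = 1.810

1.810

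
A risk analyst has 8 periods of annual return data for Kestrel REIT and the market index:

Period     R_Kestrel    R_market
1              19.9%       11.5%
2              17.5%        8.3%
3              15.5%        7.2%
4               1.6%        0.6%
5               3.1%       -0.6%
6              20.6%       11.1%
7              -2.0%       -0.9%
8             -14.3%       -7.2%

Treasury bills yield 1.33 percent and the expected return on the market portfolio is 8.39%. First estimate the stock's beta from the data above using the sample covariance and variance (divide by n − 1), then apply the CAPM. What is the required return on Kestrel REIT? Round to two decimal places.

14.38%

Mean R_i = (19.9 + 17.5 + 15.5 + 1.6 + 3.1 + 20.6 − 2.0 − 14.3) / 8 = 7.7375%
Mean R_m = (11.5 + 8.3 + 7.2 + 0.6 − 0.6 + 11.1 − 0.9 − 7.2) / 8 = 3.7500%
Σ(R_i − R̄_i)(R_m − R̄_m) = 586.0950  ⇒  Cov = 586.0950 / 7 = 83.7279
Σ(R_m − R̄_m)² = 317.0600  ⇒  Var(R_m) = 317.0600 / 7 = 45.2943
β = Cov / Var(R_m) = 83.7279 / 45.2943 = 1.8485
MRP = 8.39% − 1.33% = 7.06%
E(R) = R_f + β × MRP = 1.33% + 1.8485 × 7.06% = 14.38%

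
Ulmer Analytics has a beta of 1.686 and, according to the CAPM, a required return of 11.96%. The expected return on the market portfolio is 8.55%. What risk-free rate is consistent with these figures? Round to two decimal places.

3.58%

E(R) = R_f + β(E(R_m) − R_f) = R_f(1 − β) + β·E(R_m)
11.96% = R_f × (1 − 1.686) + 1.686 × 8.55%
11.96% = R_f × -0.686 + 14.41530%
R_f = (11.96% − 14.41530%) / -0.686 = 3.58%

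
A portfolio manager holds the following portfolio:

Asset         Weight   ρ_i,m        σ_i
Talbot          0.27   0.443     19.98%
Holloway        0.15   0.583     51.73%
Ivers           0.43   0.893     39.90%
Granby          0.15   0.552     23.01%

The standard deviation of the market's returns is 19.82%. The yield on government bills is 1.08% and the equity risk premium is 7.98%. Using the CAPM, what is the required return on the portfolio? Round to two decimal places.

10.80%

β_Talbot = 0.443 × 19.98% / 19.82% = 0.4466
β_Holloway = 0.583 × 51.73% / 19.82% = 1.5216
β_Ivers = 0.893 × 39.90% / 19.82% = 1.7977
β_Granby = 0.552 × 23.01% / 19.82% = 0.6408
β_P = Σ w_i β_i = 0.27×0.4466 + 0.15×1.5216 + 0.43×1.7977 + 0.15×0.6408 = 1.2180
E(R_P) = R_f + β_P × MRP = 1.08% + 1.2180 × 7.98% = 10.80%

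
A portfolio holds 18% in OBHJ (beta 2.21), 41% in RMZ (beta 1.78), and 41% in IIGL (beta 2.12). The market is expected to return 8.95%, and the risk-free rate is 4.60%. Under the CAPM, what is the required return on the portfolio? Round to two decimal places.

β_P = Σ w_i β_i = 0.18×2.21 + 0.41×1.78 + 0.41×2.12 = 1.9968
MRP = 8.95% − 4.60% = 4.35%
E(R_P) = R_f + β_P × MRP = 4.60% + 1.9968 × 4.35% = 13.29%

13.29%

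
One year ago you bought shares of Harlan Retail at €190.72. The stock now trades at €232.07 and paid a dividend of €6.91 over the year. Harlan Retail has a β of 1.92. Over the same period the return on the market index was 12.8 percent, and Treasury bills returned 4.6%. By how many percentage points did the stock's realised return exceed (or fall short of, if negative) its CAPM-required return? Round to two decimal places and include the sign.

Realised HPR = (P1 + D1 − P0) / P0 = (232.07 + 6.91 − 190.72) / 190.72 = 48.26 / 190.72 = 25.3041%
MRP = 12.8% − 4.6% = 8.20%
CAPM required = R_f + β·MRP = 4.6% + 1.92 × 8.2% = 20.3440%
α = realised − required = 25.3041% − 20.3440% = +4.96%

+4.96%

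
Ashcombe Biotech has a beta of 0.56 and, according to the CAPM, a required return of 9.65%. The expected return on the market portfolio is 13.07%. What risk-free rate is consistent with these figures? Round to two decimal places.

E(R) = R_f + β(E(R_m) − R_f) = R_f(1 − β) + β·E(R_m)
9.65% = R_f × (1 − 0.56) + 0.56 × 13.07%
9.65% = R_f × 0.44 + 7.3192%
R_f = (9.65% − 7.3192%) / 0.44 = 5.30%

5.30%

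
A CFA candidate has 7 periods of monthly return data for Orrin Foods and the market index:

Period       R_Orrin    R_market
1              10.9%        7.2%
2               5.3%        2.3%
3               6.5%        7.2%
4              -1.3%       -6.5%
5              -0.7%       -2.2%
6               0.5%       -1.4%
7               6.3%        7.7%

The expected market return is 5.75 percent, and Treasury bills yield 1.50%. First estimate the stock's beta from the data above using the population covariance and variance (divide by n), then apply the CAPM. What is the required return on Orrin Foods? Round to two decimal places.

Mean R_i = (10.9 + 5.3 + 6.5 − 1.3 − 0.7 + 0.5 + 6.3) / 7 = 3.9286%
Mean R_m = (7.2 + 2.3 + 7.2 − 6.5 − 2.2 − 1.4 + 7.7) / 7 = 2.0429%
Σ(R_i − R̄_i)(R_m − R̄_m) = 139.0914  ⇒  Cov = 139.0914 / 7 = 19.8702
Σ(R_m − R̄_m)² = 188.0971  ⇒  Var(R_m) = 188.0971 / 7 = 26.8710
β = Cov / Var(R_m) = 19.8702 / 26.8710 = 0.7395
MRP = 5.75% − 1.50% = 4.25%
E(R) = R_f + β × MRP = 1.50% + 0.7395 × 4.25% = 4.64%

4.64%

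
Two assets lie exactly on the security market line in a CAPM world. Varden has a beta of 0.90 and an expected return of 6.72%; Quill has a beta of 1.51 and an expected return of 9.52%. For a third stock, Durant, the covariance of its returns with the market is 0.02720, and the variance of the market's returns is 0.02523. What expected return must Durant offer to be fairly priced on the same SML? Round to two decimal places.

MRP = (9.52% − 6.72%) / (1.51 − 0.90) = 4.5902%
R_f = 6.72% − 0.90 × 4.5902% = 2.5888%
β_Durant = Cov / Var(R_m) = 0.02720 / 0.02523 = 1.0781
E(R_Durant) = R_f + β × MRP = 2.5888% + 1.0781 × 4.5902% = 7.54%

7.54%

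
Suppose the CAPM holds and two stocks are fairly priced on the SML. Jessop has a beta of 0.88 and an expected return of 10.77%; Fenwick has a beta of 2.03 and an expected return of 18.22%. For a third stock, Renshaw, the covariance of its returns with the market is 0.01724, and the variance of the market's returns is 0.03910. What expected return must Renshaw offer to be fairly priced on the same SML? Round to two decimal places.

7.93%

MRP = (18.22% − 10.77%) / (2.03 − 0.88) = 6.4783%
R_f = 10.77% − 0.88 × 6.4783% = 5.0691%
β_Renshaw = Cov / Var(R_m) = 0.01724 / 0.03910 = 0.4409
E(R_Renshaw) = R_f + β × MRP = 5.0691% + 0.4409 × 6.4783% = 7.93%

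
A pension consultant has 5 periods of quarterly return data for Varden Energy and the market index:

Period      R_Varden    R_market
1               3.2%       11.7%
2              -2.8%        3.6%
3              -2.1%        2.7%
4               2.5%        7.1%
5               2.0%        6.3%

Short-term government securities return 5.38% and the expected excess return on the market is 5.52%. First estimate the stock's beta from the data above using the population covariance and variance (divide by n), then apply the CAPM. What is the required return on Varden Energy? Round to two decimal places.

Mean R_i = (3.2 − 2.8 − 2.1 + 2.5 + 2.0) / 5 = 0.5600%
Mean R_m = (11.7 + 3.6 + 2.7 + 7.1 + 6.3) / 5 = 6.2800%
Σ(R_i − R̄_i)(R_m − R̄_m) = 34.4560  ⇒  Cov = 34.4560 / 5 = 6.8912
Σ(R_m − R̄_m)² = 50.0480  ⇒  Var(R_m) = 50.0480 / 5 = 10.0096
β = Cov / Var(R_m) = 6.8912 / 10.0096 = 0.6885
E(R) = R_f + β × MRP = 5.38% + 0.6885 × 5.52% = 9.18%

9.18%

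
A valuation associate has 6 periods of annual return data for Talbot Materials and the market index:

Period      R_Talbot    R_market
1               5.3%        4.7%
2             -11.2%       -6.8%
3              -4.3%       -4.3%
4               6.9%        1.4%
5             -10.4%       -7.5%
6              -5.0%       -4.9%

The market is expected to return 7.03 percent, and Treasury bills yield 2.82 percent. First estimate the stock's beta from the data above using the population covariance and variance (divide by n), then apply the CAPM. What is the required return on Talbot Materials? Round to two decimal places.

9.12%

Mean R_i = (5.3 − 11.2 − 4.3 + 6.9 − 10.4 − 5.0) / 6 = -3.1167%
Mean R_m = (4.7 − 6.8 − 4.3 + 1.4 − 7.5 − 4.9) / 6 = -2.9000%
Σ(R_i − R̄_i)(R_m − R̄_m) = 177.4900  ⇒  Cov = 177.4900 / 6 = 29.5817
Σ(R_m − R̄_m)² = 118.5800  ⇒  Var(R_m) = 118.5800 / 6 = 19.7633
β = Cov / Var(R_m) = 29.5817 / 19.7633 = 1.4968
MRP = 7.03% − 2.82% = 4.21%
E(R) = R_f + β × MRP = 2.82% + 1.4968 × 4.21% = 9.12%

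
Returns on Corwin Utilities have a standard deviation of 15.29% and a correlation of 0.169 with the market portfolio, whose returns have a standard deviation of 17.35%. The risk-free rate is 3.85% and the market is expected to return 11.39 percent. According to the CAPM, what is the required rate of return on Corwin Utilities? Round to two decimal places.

4.97%

β = ρ × σ_i / σ_m = 0.169 × 15.29% / 17.35% = 0.1489
MRP = 11.39% − 3.85% = 7.54%
E(R) = 3.85% + 0.1489 × 7.54% = 4.97%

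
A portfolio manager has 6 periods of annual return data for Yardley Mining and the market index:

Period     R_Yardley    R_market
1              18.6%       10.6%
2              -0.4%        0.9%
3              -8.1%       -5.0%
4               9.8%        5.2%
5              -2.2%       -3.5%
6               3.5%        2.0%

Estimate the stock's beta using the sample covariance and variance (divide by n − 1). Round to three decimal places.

1.626

Mean R_i = (18.6 − 0.4 − 8.1 + 9.8 − 2.2 + 3.5) / 6 = 3.5333%
Mean R_m = (10.6 + 0.9 − 5.0 + 5.2 − 3.5 + 2.0) / 6 = 1.7000%
Σ(R_i − R̄_i)(R_m − R̄_m) = 266.9200  ⇒  Cov = 266.9200 / 5 = 53.3840
Σ(R_m − R̄_m)² = 164.1200  ⇒  Var(R_m) = 164.1200 / 5 = 32.8240
β = Cov / Var(R_m) = 53.3840 / 32.8240 = 1.6264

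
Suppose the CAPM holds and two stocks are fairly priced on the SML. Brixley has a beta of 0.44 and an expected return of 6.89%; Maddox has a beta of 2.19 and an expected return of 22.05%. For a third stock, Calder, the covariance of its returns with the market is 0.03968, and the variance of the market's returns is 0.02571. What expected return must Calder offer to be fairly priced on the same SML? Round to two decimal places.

MRP = (22.05% − 6.89%) / (2.19 − 0.44) = 8.6629%
R_f = 6.89% − 0.44 × 8.6629% = 3.0783%
β_Calder = Cov / Var(R_m) = 0.03968 / 0.02571 = 1.5434
E(R_Calder) = R_f + β × MRP = 3.0783% + 1.5434 × 8.6629% = 16.45%

16.45%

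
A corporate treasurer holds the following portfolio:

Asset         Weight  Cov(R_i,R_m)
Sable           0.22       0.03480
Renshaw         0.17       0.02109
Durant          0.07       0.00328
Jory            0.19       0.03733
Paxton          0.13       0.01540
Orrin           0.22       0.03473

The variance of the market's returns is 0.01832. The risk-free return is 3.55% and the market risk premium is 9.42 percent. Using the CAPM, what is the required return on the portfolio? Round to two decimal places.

β_Sable = 0.03480 / 0.01832 = 1.8996
β_Renshaw = 0.02109 / 0.01832 = 1.1512
β_Durant = 0.00328 / 0.01832 = 0.1790
β_Jory = 0.03733 / 0.01832 = 2.0377
β_Paxton = 0.01540 / 0.01832 = 0.8406
β_Orrin = 0.03473 / 0.01832 = 1.8957
β_P = Σ w_i β_i = 0.22×1.8996 + 0.17×1.1512 + 0.07×0.1790 + 0.19×2.0377 + 0.13×0.8406 + 0.22×1.8957 = 1.5396
E(R_P) = R_f + β_P × MRP = 3.55% + 1.5396 × 9.42% = 18.05%

18.05%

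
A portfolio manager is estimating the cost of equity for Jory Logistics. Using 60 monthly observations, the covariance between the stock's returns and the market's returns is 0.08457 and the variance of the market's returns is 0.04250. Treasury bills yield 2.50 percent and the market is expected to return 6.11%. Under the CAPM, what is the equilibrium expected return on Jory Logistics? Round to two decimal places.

9.68%

β = Cov(R_i, R_m) / Var(R_m) = 0.08457 / 0.04250 = 1.9899
MRP = 6.11% − 2.50% = 3.61%
E(R) = R_f + β × MRP = 2.50% + 1.9899 × 3.61% = 9.68%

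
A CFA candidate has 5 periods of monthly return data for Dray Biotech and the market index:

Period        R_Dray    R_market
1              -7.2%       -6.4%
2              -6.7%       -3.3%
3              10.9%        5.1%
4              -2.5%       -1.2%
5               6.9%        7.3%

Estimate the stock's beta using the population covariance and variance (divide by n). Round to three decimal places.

Mean R_i = (-7.2 − 6.7 + 10.9 − 2.5 + 6.9) / 5 = 0.2800%
Mean R_m = (-6.4 − 3.3 + 5.1 − 1.2 + 7.3) / 5 = 0.3000%
Σ(R_i − R̄_i)(R_m − R̄_m) = 176.7300  ⇒  Cov = 176.7300 / 5 = 35.3460
Σ(R_m − R̄_m)² = 132.1400  ⇒  Var(R_m) = 132.1400 / 5 = 26.4280
β = Cov / Var(R_m) = 35.3460 / 26.4280 = 1.3374

1.337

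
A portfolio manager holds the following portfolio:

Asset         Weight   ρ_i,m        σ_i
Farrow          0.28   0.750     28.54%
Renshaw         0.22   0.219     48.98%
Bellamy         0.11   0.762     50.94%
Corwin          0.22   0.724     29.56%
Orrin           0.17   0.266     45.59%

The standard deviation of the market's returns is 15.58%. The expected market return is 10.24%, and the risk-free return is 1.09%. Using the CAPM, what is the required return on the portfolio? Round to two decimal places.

β_Farrow = 0.750 × 28.54% / 15.58% = 1.3739
β_Renshaw = 0.219 × 48.98% / 15.58% = 0.6885
β_Bellamy = 0.762 × 50.94% / 15.58% = 2.4914
β_Corwin = 0.724 × 29.56% / 15.58% = 1.3736
β_Orrin = 0.266 × 45.59% / 15.58% = 0.7784
β_P = Σ w_i β_i = 0.28×1.3739 + 0.22×0.6885 + 0.11×2.4914 + 0.22×1.3736 + 0.17×0.7784 = 1.2447
MRP = 10.24% − 1.09% = 9.15%
E(R_P) = R_f + β_P × MRP = 1.09% + 1.2447 × 9.15% = 12.48%

12.48%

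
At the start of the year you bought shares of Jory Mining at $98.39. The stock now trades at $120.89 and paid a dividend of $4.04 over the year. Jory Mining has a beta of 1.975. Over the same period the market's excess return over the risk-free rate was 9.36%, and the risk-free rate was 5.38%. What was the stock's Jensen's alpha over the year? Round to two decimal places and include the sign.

+3.11%

Realised HPR = (P1 + D1 − P0) / P0 = (120.89 + 4.04 − 98.39) / 98.39 = 26.54 / 98.39 = 26.9743%
CAPM required = R_f + β·MRP = 5.38% + 1.975 × 9.36% = 23.86600%
α = realised − required = 26.9743% − 23.86600% = +3.11%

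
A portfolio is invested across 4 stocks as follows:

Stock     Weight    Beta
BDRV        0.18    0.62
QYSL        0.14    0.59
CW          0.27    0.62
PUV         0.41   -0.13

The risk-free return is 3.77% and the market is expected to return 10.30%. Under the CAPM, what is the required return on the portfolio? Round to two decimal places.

5.78%

β_P = Σ w_i β_i = 0.18×0.62 + 0.14×0.59 + 0.27×0.62 + 0.41×-0.13 = 0.3083
MRP = 10.30% − 3.77% = 6.53%
E(R_P) = R_f + β_P × MRP = 3.77% + 0.3083 × 6.53% = 5.78%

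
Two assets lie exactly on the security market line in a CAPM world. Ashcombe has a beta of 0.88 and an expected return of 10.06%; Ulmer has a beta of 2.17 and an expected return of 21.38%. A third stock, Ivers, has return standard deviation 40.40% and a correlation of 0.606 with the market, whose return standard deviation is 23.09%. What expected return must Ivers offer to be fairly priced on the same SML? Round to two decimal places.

MRP = (21.38% − 10.06%) / (2.17 − 0.88) = 8.7752%
R_f = 10.06% − 0.88 × 8.7752% = 2.3378%
β_Ivers = ρ·σ_i/σ_m = 0.606 × 40.40 / 23.09 = 1.0603
E(R_Ivers) = R_f + β × MRP = 2.3378% + 1.0603 × 8.7752% = 11.64%

11.64%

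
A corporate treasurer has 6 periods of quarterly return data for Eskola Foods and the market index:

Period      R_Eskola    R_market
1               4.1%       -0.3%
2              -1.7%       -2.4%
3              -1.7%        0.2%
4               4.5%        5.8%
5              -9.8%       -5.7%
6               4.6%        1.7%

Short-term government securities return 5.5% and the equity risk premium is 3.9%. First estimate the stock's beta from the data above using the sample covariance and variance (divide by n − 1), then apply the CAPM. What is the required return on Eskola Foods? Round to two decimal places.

10.31%

Mean R_i = (4.1 − 1.7 − 1.7 + 4.5 − 9.8 + 4.6) / 6 = 0.0000%
Mean R_m = (-0.3 − 2.4 + 0.2 + 5.8 − 5.7 + 1.7) / 6 = -0.1167%
Σ(R_i − R̄_i)(R_m − R̄_m) = 92.2900  ⇒  Cov = 92.2900 / 5 = 18.4580
Σ(R_m − R̄_m)² = 74.8283  ⇒  Var(R_m) = 74.8283 / 5 = 14.9657
β = Cov / Var(R_m) = 18.4580 / 14.9657 = 1.2334
E(R) = R_f + β × MRP = 5.5% + 1.2334 × 3.9% = 10.31%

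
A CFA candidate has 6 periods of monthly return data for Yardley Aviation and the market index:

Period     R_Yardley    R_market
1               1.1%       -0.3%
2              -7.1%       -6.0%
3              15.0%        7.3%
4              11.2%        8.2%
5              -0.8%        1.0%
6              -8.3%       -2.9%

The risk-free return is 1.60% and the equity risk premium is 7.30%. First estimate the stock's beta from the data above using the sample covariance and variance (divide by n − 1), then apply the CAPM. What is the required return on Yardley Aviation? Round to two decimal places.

13.37%

Mean R_i = (1.1 − 7.1 + 15.0 + 11.2 − 0.8 − 8.3) / 6 = 1.8500%
Mean R_m = (-0.3 − 6.0 + 7.3 + 8.2 + 1.0 − 2.9) / 6 = 1.2167%
Σ(R_i − R̄_i)(R_m − R̄_m) = 253.3750  ⇒  Cov = 253.3750 / 5 = 50.6750
Σ(R_m − R̄_m)² = 157.1483  ⇒  Var(R_m) = 157.1483 / 5 = 31.4297
β = Cov / Var(R_m) = 50.6750 / 31.4297 = 1.6123
E(R) = R_f + β × MRP = 1.60% + 1.6123 × 7.30% = 13.37%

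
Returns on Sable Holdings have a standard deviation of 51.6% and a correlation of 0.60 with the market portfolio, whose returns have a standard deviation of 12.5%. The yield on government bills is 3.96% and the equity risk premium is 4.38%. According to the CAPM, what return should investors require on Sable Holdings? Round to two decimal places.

14.81%

β = ρ × σ_i / σ_m = 0.60 × 51.6% / 12.5% = 2.4768
E(R) = 3.96% + 2.4768 × 4.38% = 14.81%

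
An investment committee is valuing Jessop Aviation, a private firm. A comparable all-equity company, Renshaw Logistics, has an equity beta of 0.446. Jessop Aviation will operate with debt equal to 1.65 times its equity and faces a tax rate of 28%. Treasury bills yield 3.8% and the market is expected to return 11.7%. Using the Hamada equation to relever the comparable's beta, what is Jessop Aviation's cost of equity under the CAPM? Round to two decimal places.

11.51%

β_L = β_U × [1 + (1 − t)(D/E)] = 0.446 × [1 + (1 − 0.28) × 1.65]
    = 0.446 × [1 + 0.72 × 1.65] = 0.446 × 2.1880 = 0.9758
MRP = 11.7% − 3.8% = 7.90%
E(R) = R_f + β_L × MRP = 3.8% + 0.9758 × 7.9% = 11.51%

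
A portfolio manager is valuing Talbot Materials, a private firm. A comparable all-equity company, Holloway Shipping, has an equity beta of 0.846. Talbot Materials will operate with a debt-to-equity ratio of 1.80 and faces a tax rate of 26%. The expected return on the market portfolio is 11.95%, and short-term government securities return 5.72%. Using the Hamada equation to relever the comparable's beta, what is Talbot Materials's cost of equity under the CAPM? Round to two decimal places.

18.01%

β_L = β_U × [1 + (1 − t)(D/E)] = 0.846 × [1 + (1 − 0.26) × 1.80]
    = 0.846 × [1 + 0.74 × 1.80] = 0.846 × 2.3320 = 1.9729
MRP = 11.95% − 5.72% = 6.23%
E(R) = R_f + β_L × MRP = 5.72% + 1.9729 × 6.23% = 18.01%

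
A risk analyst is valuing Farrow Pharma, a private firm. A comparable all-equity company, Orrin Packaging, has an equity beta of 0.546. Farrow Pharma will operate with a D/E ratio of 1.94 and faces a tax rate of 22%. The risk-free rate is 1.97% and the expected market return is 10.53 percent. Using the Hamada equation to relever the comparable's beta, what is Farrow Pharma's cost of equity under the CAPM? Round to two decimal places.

13.72%

β_L = β_U × [1 + (1 − t)(D/E)] = 0.546 × [1 + (1 − 0.22) × 1.94]
    = 0.546 × [1 + 0.78 × 1.94] = 0.546 × 2.5132 = 1.3722
MRP = 10.53% − 1.97% = 8.56%
E(R) = R_f + β_L × MRP = 1.97% + 1.3722 × 8.56% = 13.72%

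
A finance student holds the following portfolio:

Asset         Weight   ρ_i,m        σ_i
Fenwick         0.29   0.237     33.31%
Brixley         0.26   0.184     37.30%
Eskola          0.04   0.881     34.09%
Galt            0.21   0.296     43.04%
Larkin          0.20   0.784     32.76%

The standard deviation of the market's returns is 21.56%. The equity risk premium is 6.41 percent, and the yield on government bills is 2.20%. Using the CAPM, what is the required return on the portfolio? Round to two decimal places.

6.09%

β_Fenwick = 0.237 × 33.31% / 21.56% = 0.3662
β_Brixley = 0.184 × 37.30% / 21.56% = 0.3183
β_Eskola = 0.881 × 34.09% / 21.56% = 1.3930
β_Galt = 0.296 × 43.04% / 21.56% = 0.5909
β_Larkin = 0.784 × 32.76% / 21.56% = 1.1913
β_P = Σ w_i β_i = 0.29×0.3662 + 0.26×0.3183 + 0.04×1.3930 + 0.21×0.5909 + 0.20×1.1913 = 0.6070
E(R_P) = R_f + β_P × MRP = 2.20% + 0.6070 × 6.41% = 6.09%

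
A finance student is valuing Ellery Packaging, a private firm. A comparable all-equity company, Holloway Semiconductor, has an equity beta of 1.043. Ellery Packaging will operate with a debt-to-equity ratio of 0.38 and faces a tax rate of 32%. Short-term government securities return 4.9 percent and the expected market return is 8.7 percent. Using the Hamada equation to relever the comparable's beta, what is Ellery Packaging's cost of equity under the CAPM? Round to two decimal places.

9.89%

β_L = β_U × [1 + (1 − t)(D/E)] = 1.043 × [1 + (1 − 0.32) × 0.38]
    = 1.043 × [1 + 0.68 × 0.38] = 1.043 × 1.2584 = 1.3125
MRP = 8.7% − 4.9% = 3.80%
E(R) = R_f + β_L × MRP = 4.9% + 1.3125 × 3.8% = 9.89%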